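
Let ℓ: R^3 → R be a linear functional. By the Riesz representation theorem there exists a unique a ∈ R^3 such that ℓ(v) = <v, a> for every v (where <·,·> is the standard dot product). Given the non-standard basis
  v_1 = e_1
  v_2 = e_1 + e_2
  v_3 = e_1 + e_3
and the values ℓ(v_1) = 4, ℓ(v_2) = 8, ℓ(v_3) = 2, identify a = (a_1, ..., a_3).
a = (4, 4, -2)

Write a = (a_1, ..., a_3) in the standard basis. For each basis vector v_i, ℓ(v_i) = <v_i, a> is a linear equation in the a_j's. Collect the n equations into a matrix system V a = ℓ, where row i of V is v_i (expressed in the standard basis). Since V is invertible (lower-triangular with 1s on the diagonal, up to permutation), solve by back-substitution:
  V =
[[1, 0, 0],
 [1, 1, 0],
 [1, 0, 1]]
  V a = (4, 8, 2)
Solving gives a = (4, 4, -2).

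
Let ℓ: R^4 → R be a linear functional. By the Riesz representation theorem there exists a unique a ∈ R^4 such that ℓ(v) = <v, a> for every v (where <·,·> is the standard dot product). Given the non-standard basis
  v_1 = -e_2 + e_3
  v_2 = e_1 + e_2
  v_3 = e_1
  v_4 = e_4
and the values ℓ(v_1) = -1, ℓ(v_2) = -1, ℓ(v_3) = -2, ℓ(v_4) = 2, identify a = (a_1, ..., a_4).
a = (-2, 1, 0, 2)

Write a = (a_1, ..., a_4) in the standard basis. For each basis vector v_i, ℓ(v_i) = <v_i, a> is a linear equation in the a_j's. Collect the n equations into a matrix system V a = ℓ, where row i of V is v_i (expressed in the standard basis). Since V is invertible (lower-triangular with 1s on the diagonal, up to permutation), solve by back-substitution:
  V =
[[0, -1, 1, 0],
 [1, 1, 0, 0],
 [1, 0, 0, 0],
 [0, 0, 0, 1]]
  V a = (-1, -1, -2, 2)
Solving gives a = (-2, 1, 0, 2).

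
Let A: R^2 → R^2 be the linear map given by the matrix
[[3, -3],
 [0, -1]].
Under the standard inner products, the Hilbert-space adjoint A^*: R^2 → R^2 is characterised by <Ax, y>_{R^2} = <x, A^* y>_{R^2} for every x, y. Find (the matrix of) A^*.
A^* = A^T =
[[3, 0],
 [-3, -1]]

For real matrices with standard dot products, the defining identity <Ax, y> = <x, A^* y> gives (Ax)^T y = x^T (A^*) y, i.e. x^T A^T y = x^T (A^*) y. Since this holds for all x, y, we must have A^* = A^T. Therefore
A^* =
[[3, 0],
 [-3, -1]].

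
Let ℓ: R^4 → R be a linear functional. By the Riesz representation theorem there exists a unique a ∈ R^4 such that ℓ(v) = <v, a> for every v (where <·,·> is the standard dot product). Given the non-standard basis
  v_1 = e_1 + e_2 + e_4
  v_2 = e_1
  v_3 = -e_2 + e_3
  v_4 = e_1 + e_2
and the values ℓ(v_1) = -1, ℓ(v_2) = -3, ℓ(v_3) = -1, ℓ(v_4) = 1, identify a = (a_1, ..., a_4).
a = (-3, 4, 3, -2)

Write a = (a_1, ..., a_4) in the standard basis. For each basis vector v_i, ℓ(v_i) = <v_i, a> is a linear equation in the a_j's. Collect the n equations into a matrix system V a = ℓ, where row i of V is v_i (expressed in the standard basis). Since V is invertible (lower-triangular with 1s on the diagonal, up to permutation), solve by back-substitution:
  V =
[[1, 1, 0, 1],
 [1, 0, 0, 0],
 [0, -1, 1, 0],
 [1, 1, 0, 0]]
  V a = (-1, -3, -1, 1)
Solving gives a = (-3, 4, 3, -2).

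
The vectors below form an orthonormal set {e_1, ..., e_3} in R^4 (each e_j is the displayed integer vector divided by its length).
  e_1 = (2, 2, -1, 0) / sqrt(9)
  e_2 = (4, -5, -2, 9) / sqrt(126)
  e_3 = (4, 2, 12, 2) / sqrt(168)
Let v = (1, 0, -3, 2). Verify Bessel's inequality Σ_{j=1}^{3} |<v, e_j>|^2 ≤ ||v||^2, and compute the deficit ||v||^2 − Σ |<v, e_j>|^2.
Σ |<v, e_j>|^2 = 41/3; ||v||^2 = 14; deficit = 1/3

Write each e_j = u_j / sqrt(<u_j, u_j>) where u_j is the displayed integer vector. Then <v, e_j> = <v, u_j> / sqrt(<u_j, u_j>), so |<v, e_j>|^2 = <v, u_j>^2 / <u_j, u_j>.
Coefficients: <v, e_1> = 5/sqrt(9), <v, e_2> = 28/sqrt(126), <v, e_3> = -28/sqrt(168).
Square and sum: Σ |<v, e_j>|^2 = 41/3.
Compute ||v||^2 = v·v = 14.
Deficit = 14 − 41/3 = 1/3 ≥ 0, confirming Bessel's inequality. (The deficit equals ||v − Σ <v,e_j> e_j||^2, the squared distance from v to span{e_j}.)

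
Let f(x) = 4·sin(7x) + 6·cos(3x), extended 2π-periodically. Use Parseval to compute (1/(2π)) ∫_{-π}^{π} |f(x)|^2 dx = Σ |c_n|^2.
Σ |c_n|^2 = 26

Expand |f|^2 and use orthogonality of {sin(nx), cos(mx)} on [-π, π]:
  ∫_{-π}^{π} sin(nx)^2 dx = π, ∫ cos(mx)^2 dx = π, and cross terms integrate to 0.
So ∫_{-π}^{π} f(x)^2 dx = 4^2 · π + 6^2 · π = (16 + 36)π.
Divide by 2π: (16 + 36)/2 = 26.
By Parseval, this equals Σ |c_n|^2.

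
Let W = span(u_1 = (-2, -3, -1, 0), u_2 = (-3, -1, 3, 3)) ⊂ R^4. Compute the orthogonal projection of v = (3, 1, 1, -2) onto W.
proj_W(v) = (385/178, 182/89, -41/89, -183/178)

Set up U = [u_1 | ... | u_2] ∈ R^(4×2). The projector onto W = col(U) is P = U (U^T U)^(-1) U^T.
Compute U^T U =
  [14, 6]
  [6, 28],
and U^T v = (-10, -13).
Solve U^T U · c = U^T v for the coefficients: c = (-101/178, -61/178). The projection is proj_W(v) = U c.
Check: (v - proj_W(v)) · u_1 = 0  (should be 0).
Check: (v - proj_W(v)) · u_2 = 0  (should be 0).
Result: proj_W(v) = (385/178, 182/89, -41/89, -183/178).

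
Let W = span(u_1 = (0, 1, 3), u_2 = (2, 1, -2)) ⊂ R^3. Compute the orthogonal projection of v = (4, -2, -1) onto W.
proj_W(v) = (22/13, 10/13, -25/13)

Set up U = [u_1 | ... | u_2] ∈ R^(3×2). The projector onto W = col(U) is P = U (U^T U)^(-1) U^T.
Compute U^T U =
  [10, -5]
  [-5, 9],
and U^T v = (-5, 8).
Solve U^T U · c = U^T v for the coefficients: c = (-1/13, 11/13). The projection is proj_W(v) = U c.
Check: (v - proj_W(v)) · u_1 = 0  (should be 0).
Check: (v - proj_W(v)) · u_2 = 0  (should be 0).
Result: proj_W(v) = (22/13, 10/13, -25/13).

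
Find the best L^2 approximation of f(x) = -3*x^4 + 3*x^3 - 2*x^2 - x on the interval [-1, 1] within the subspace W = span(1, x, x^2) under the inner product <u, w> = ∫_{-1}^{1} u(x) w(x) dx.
g(x) = -32*x^2/7 + 4*x/5 + 9/35

The best approximation g ∈ W is the orthogonal projection of f onto W. Writing g = a_0 + a_1 x + a_2 x^2, the coefficients solve the normal equations G · a = b where
  G_{ij} = <φ_i, φ_j> and b_i = <f, φ_i>, with φ_0 = 1, φ_1 = x, φ_2 = x^2.
G =
  [2, 0, 2/3]
  [0, 2/3, 0]
  [2/3, 0, 2/5],
b = (-38/15, 8/15, -58/35).
Solving gives a_0 = 9/35, a_1 = 4/5, a_2 = -32/7, so
  g(x) = -32*x^2/7 + 4*x/5 + 9/35.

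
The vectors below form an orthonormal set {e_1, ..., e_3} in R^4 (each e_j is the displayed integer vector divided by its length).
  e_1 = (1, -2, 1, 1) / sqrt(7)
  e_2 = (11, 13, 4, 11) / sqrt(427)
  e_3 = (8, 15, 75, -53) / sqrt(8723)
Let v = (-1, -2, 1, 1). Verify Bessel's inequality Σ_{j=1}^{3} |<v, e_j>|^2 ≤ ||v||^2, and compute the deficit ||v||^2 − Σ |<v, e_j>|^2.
Σ |<v, e_j>|^2 = 677/143; ||v||^2 = 7; deficit = 324/143

Write each e_j = u_j / sqrt(<u_j, u_j>) where u_j is the displayed integer vector. Then <v, e_j> = <v, u_j> / sqrt(<u_j, u_j>), so |<v, e_j>|^2 = <v, u_j>^2 / <u_j, u_j>.
Coefficients: <v, e_1> = 5/sqrt(7), <v, e_2> = -22/sqrt(427), <v, e_3> = -16/sqrt(8723).
Square and sum: Σ |<v, e_j>|^2 = 677/143.
Compute ||v||^2 = v·v = 7.
Deficit = 7 − 677/143 = 324/143 ≥ 0, confirming Bessel's inequality. (The deficit equals ||v − Σ <v,e_j> e_j||^2, the squared distance from v to span{e_j}.)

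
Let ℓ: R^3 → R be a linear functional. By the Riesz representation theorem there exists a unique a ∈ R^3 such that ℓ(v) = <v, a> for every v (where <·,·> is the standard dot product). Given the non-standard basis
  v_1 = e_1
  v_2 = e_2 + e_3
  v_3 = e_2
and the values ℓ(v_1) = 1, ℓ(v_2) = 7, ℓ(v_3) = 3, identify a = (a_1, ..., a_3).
a = (1, 3, 4)

Write a = (a_1, ..., a_3) in the standard basis. For each basis vector v_i, ℓ(v_i) = <v_i, a> is a linear equation in the a_j's. Collect the n equations into a matrix system V a = ℓ, where row i of V is v_i (expressed in the standard basis). Since V is invertible (lower-triangular with 1s on the diagonal, up to permutation), solve by back-substitution:
  V =
[[1, 0, 0],
 [0, 1, 1],
 [0, 1, 0]]
  V a = (1, 7, 3)
Solving gives a = (1, 3, 4).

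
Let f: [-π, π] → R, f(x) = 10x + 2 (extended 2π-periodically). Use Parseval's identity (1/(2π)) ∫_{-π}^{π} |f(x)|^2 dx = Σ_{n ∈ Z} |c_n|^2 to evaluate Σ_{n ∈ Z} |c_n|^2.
Σ |c_n|^2 = 100π^2/3 + 4

Expand and integrate term by term over [-π, π]:
  ∫ (10x)^2 dx = 100·(2π^3/3); ∫ 2·10·(2)·x dx = 0 (odd integrand); ∫ 2^2 dx = 4·2π.
So (1/(2π)) ∫_{-π}^{π} (10x + 2)^2 dx = 100π^2/3 + 4 = 100π^2/3 + 4.
Parseval ⇒ Σ |c_n|^2 = 100π^2/3 + 4.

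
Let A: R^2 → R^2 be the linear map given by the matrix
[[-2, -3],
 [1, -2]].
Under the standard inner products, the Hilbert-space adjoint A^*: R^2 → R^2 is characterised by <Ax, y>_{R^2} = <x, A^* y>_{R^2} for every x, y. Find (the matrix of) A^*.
A^* = A^T =
[[-2, 1],
 [-3, -2]]

For real matrices with standard dot products, the defining identity <Ax, y> = <x, A^* y> gives (Ax)^T y = x^T (A^*) y, i.e. x^T A^T y = x^T (A^*) y. Since this holds for all x, y, we must have A^* = A^T. Therefore
A^* =
[[-2, 1],
 [-3, -2]].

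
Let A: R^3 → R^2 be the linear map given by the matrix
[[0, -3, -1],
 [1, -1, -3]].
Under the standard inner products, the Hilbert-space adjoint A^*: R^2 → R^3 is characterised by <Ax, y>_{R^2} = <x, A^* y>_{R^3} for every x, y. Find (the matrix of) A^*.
A^* = A^T =
[[0, 1],
 [-3, -1],
 [-1, -3]]

For real matrices with standard dot products, the defining identity <Ax, y> = <x, A^* y> gives (Ax)^T y = x^T (A^*) y, i.e. x^T A^T y = x^T (A^*) y. Since this holds for all x, y, we must have A^* = A^T. Therefore
A^* =
[[0, 1],
 [-3, -1],
 [-1, -3]].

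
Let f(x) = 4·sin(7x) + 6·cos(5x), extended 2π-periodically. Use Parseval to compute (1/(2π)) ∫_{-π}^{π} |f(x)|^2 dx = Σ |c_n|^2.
Σ |c_n|^2 = 26

Expand |f|^2 and use orthogonality of {sin(nx), cos(mx)} on [-π, π]:
  ∫_{-π}^{π} sin(nx)^2 dx = π, ∫ cos(mx)^2 dx = π, and cross terms integrate to 0.
So ∫_{-π}^{π} f(x)^2 dx = 4^2 · π + 6^2 · π = (16 + 36)π.
Divide by 2π: (16 + 36)/2 = 26.
By Parseval, this equals Σ |c_n|^2.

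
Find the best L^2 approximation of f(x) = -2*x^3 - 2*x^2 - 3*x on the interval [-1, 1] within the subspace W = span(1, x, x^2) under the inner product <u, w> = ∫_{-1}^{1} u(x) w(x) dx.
g(x) = -2*x^2 - 21*x/5

The best approximation g ∈ W is the orthogonal projection of f onto W. Writing g = a_0 + a_1 x + a_2 x^2, the coefficients solve the normal equations G · a = b where
  G_{ij} = <φ_i, φ_j> and b_i = <f, φ_i>, with φ_0 = 1, φ_1 = x, φ_2 = x^2.
G =
  [2, 0, 2/3]
  [0, 2/3, 0]
  [2/3, 0, 2/5],
b = (-4/3, -14/5, -4/5).
Solving gives a_0 = 0, a_1 = -21/5, a_2 = -2, so
  g(x) = -2*x^2 - 21*x/5.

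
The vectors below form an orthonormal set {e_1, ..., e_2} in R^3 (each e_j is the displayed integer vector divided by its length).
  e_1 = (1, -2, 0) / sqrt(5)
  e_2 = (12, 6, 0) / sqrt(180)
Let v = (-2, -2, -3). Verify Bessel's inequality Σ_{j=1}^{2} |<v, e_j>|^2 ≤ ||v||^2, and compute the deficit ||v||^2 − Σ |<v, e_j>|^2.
Σ |<v, e_j>|^2 = 8; ||v||^2 = 17; deficit = 9

Write each e_j = u_j / sqrt(<u_j, u_j>) where u_j is the displayed integer vector. Then <v, e_j> = <v, u_j> / sqrt(<u_j, u_j>), so |<v, e_j>|^2 = <v, u_j>^2 / <u_j, u_j>.
Coefficients: <v, e_1> = 2/sqrt(5), <v, e_2> = -36/sqrt(180).
Square and sum: Σ |<v, e_j>|^2 = 8.
Compute ||v||^2 = v·v = 17.
Deficit = 17 − 8 = 9 ≥ 0, confirming Bessel's inequality. (The deficit equals ||v − Σ <v,e_j> e_j||^2, the squared distance from v to span{e_j}.)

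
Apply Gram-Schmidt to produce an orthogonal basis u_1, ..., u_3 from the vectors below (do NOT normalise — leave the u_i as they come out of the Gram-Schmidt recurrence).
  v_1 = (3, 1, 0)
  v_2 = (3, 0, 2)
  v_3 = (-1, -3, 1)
Orthogonal basis:
  u_1 = (3, 1, 0)
  u_2 = (3/10, -9/10, 2)
  u_3 = (26/49, -78/49, -39/49)

Apply the Gram-Schmidt recurrence
  u_1 = v_1
  u_i = v_i − Σ_{j<i} ((v_i · u_j) / (u_j · u_j)) · u_j.

Step by step this gives:
  u_1 = (3, 1, 0)
  u_2 = (3/10, -9/10, 2)
  u_3 = (26/49, -78/49, -39/49)

Orthogonality check:
  u_2 · u_1 = 0 (should be 0)
  u_3 · u_1 = 0 (should be 0)
  u_3 · u_2 = 0 (should be 0)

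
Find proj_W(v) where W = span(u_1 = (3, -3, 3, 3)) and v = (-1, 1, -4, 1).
proj_W(v) = (-5/4, 5/4, -5/4, -5/4)

Set up U = [u_1 | ... | u_1] ∈ R^(4×1). The projector onto W = col(U) is P = U (U^T U)^(-1) U^T.
Compute U^T U =
  [36],
and U^T v = (-15).
Solve U^T U · c = U^T v for the coefficients: c = (-5/12). The projection is proj_W(v) = U c.
Check: (v - proj_W(v)) · u_1 = 0  (should be 0).
Result: proj_W(v) = (-5/4, 5/4, -5/4, -5/4).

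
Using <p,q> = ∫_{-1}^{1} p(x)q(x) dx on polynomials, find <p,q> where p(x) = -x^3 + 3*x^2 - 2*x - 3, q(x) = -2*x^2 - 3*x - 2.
<p,q> = 74/5

Expand the product: p(x)·q(x) = 2*x^5 - 3*x^4 - 3*x^3 + 6*x^2 + 13*x + 6.
∫_{-1}^{1} of each monomial x^k gives [2/(k+1) if k even, 0 if k odd]. Integrating term-by-term (or equivalently evaluating the antiderivative F(x) = x^6/3 - 3*x^5/5 - 3*x^4/4 + 2*x^3 + 13*x^2/2 + 6*x at the endpoints):
  F(1) − F(−1) = 809/60 − (-79/60) = 74/5.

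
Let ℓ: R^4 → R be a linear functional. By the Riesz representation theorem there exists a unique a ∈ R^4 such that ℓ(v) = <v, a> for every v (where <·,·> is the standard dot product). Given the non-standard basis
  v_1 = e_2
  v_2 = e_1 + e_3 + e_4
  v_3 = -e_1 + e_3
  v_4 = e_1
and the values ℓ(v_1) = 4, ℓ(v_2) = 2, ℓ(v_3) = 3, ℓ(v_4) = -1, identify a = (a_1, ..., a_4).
a = (-1, 4, 2, 1)

Write a = (a_1, ..., a_4) in the standard basis. For each basis vector v_i, ℓ(v_i) = <v_i, a> is a linear equation in the a_j's. Collect the n equations into a matrix system V a = ℓ, where row i of V is v_i (expressed in the standard basis). Since V is invertible (lower-triangular with 1s on the diagonal, up to permutation), solve by back-substitution:
  V =
[[0, 1, 0, 0],
 [1, 0, 1, 1],
 [-1, 0, 1, 0],
 [1, 0, 0, 0]]
  V a = (4, 2, 3, -1)
Solving gives a = (-1, 4, 2, 1).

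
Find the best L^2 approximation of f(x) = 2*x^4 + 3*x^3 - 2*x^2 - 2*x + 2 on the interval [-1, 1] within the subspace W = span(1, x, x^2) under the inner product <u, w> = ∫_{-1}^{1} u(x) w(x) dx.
g(x) = -2*x^2/7 - x/5 + 64/35

The best approximation g ∈ W is the orthogonal projection of f onto W. Writing g = a_0 + a_1 x + a_2 x^2, the coefficients solve the normal equations G · a = b where
  G_{ij} = <φ_i, φ_j> and b_i = <f, φ_i>, with φ_0 = 1, φ_1 = x, φ_2 = x^2.
G =
  [2, 0, 2/3]
  [0, 2/3, 0]
  [2/3, 0, 2/5],
b = (52/15, -2/15, 116/105).
Solving gives a_0 = 64/35, a_1 = -1/5, a_2 = -2/7, so
  g(x) = -2*x^2/7 - x/5 + 64/35.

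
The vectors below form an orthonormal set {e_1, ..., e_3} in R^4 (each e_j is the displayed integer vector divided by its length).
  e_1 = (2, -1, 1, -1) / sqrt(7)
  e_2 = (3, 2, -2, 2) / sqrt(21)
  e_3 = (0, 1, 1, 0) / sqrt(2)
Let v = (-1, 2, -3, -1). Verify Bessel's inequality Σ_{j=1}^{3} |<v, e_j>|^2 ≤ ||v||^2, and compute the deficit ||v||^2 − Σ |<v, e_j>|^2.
Σ |<v, e_j>|^2 = 41/6; ||v||^2 = 15; deficit = 49/6

Write each e_j = u_j / sqrt(<u_j, u_j>) where u_j is the displayed integer vector. Then <v, e_j> = <v, u_j> / sqrt(<u_j, u_j>), so |<v, e_j>|^2 = <v, u_j>^2 / <u_j, u_j>.
Coefficients: <v, e_1> = -6/sqrt(7), <v, e_2> = 5/sqrt(21), <v, e_3> = -1/sqrt(2).
Square and sum: Σ |<v, e_j>|^2 = 41/6.
Compute ||v||^2 = v·v = 15.
Deficit = 15 − 41/6 = 49/6 ≥ 0, confirming Bessel's inequality. (The deficit equals ||v − Σ <v,e_j> e_j||^2, the squared distance from v to span{e_j}.)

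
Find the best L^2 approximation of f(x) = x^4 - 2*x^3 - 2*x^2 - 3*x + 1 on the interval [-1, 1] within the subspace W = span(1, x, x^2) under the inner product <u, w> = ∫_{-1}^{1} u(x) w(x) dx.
g(x) = -8*x^2/7 - 21*x/5 + 32/35

The best approximation g ∈ W is the orthogonal projection of f onto W. Writing g = a_0 + a_1 x + a_2 x^2, the coefficients solve the normal equations G · a = b where
  G_{ij} = <φ_i, φ_j> and b_i = <f, φ_i>, with φ_0 = 1, φ_1 = x, φ_2 = x^2.
G =
  [2, 0, 2/3]
  [0, 2/3, 0]
  [2/3, 0, 2/5],
b = (16/15, -14/5, 16/105).
Solving gives a_0 = 32/35, a_1 = -21/5, a_2 = -8/7, so
  g(x) = -8*x^2/7 - 21*x/5 + 32/35.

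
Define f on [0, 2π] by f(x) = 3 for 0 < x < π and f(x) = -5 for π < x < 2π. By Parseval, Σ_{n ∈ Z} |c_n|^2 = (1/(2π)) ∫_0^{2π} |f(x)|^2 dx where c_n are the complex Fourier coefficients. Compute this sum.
Σ |c_n|^2 = 17

Parseval equates the L^2 energy of f (normalised by 1/(2π)) with the ℓ^2 sum of its Fourier coefficients: (1/(2π)) ∫_0^{2π} |f|^2 = Σ |c_n|^2.
Compute the left side: (1/(2π)) [∫_0^π 3^2 dx + ∫_π^{2π} (-5)^2 dx] = (1/(2π)) · (9π + 25π) = (9 + 25)/2 = 17.
So Σ_{n ∈ Z} |c_n|^2 = 17.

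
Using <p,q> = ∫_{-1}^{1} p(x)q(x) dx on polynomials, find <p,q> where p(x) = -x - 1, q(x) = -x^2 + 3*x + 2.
<p,q> = -16/3

Expand the product: p(x)·q(x) = x^3 - 2*x^2 - 5*x - 2.
∫_{-1}^{1} of each monomial x^k gives [2/(k+1) if k even, 0 if k odd]. Integrating term-by-term (or equivalently evaluating the antiderivative F(x) = x^4/4 - 2*x^3/3 - 5*x^2/2 - 2*x at the endpoints):
  F(1) − F(−1) = -59/12 − (5/12) = -16/3.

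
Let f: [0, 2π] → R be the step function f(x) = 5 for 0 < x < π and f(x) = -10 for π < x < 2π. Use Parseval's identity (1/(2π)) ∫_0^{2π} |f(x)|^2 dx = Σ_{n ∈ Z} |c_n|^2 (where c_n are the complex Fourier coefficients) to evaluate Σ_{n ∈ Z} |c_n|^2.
Σ |c_n|^2 = 125/2

Parseval equates the L^2 energy of f (normalised by 1/(2π)) with the ℓ^2 sum of its Fourier coefficients: (1/(2π)) ∫_0^{2π} |f|^2 = Σ |c_n|^2.
Compute the left side: (1/(2π)) [∫_0^π 5^2 dx + ∫_π^{2π} (-10)^2 dx] = (1/(2π)) · (25π + 100π) = (25 + 100)/2 = 125/2.
So Σ_{n ∈ Z} |c_n|^2 = 125/2.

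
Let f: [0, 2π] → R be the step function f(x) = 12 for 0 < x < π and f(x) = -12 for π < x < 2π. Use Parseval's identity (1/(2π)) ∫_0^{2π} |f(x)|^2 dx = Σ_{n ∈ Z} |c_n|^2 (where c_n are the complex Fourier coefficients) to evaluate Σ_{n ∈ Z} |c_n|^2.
Σ |c_n|^2 = 144

Parseval equates the L^2 energy of f (normalised by 1/(2π)) with the ℓ^2 sum of its Fourier coefficients: (1/(2π)) ∫_0^{2π} |f|^2 = Σ |c_n|^2.
Compute the left side: (1/(2π)) [∫_0^π 12^2 dx + ∫_π^{2π} (-12)^2 dx] = (1/(2π)) · (144π + 144π) = (144 + 144)/2 = 144.
So Σ_{n ∈ Z} |c_n|^2 = 144.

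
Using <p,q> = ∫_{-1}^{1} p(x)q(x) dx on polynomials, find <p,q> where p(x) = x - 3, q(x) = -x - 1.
<p,q> = 16/3

Expand the product: p(x)·q(x) = -x^2 + 2*x + 3.
∫_{-1}^{1} of each monomial x^k gives [2/(k+1) if k even, 0 if k odd]. Integrating term-by-term (or equivalently evaluating the antiderivative F(x) = -x^3/3 + x^2 + 3*x at the endpoints):
  F(1) − F(−1) = 11/3 − (-5/3) = 16/3.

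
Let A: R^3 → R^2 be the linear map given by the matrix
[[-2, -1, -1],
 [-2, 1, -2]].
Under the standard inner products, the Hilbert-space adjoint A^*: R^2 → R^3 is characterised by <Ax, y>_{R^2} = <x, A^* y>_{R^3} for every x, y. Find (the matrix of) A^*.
A^* = A^T =
[[-2, -2],
 [-1, 1],
 [-1, -2]]

For real matrices with standard dot products, the defining identity <Ax, y> = <x, A^* y> gives (Ax)^T y = x^T (A^*) y, i.e. x^T A^T y = x^T (A^*) y. Since this holds for all x, y, we must have A^* = A^T. Therefore
A^* =
[[-2, -2],
 [-1, 1],
 [-1, -2]].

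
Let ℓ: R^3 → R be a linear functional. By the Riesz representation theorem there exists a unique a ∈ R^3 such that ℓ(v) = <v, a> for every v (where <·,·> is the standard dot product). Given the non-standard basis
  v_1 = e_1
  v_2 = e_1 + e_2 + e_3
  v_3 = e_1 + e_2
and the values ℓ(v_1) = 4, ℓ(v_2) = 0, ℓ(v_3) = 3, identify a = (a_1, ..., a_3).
a = (4, -1, -3)

Write a = (a_1, ..., a_3) in the standard basis. For each basis vector v_i, ℓ(v_i) = <v_i, a> is a linear equation in the a_j's. Collect the n equations into a matrix system V a = ℓ, where row i of V is v_i (expressed in the standard basis). Since V is invertible (lower-triangular with 1s on the diagonal, up to permutation), solve by back-substitution:
  V =
[[1, 0, 0],
 [1, 1, 1],
 [1, 1, 0]]
  V a = (4, 0, 3)
Solving gives a = (4, -1, -3).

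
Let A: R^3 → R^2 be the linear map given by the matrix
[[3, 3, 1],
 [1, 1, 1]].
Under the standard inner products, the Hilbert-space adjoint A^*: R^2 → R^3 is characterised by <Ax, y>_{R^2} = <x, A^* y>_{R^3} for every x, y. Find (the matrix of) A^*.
A^* = A^T =
[[3, 1],
 [3, 1],
 [1, 1]]

For real matrices with standard dot products, the defining identity <Ax, y> = <x, A^* y> gives (Ax)^T y = x^T (A^*) y, i.e. x^T A^T y = x^T (A^*) y. Since this holds for all x, y, we must have A^* = A^T. Therefore
A^* =
[[3, 1],
 [3, 1],
 [1, 1]].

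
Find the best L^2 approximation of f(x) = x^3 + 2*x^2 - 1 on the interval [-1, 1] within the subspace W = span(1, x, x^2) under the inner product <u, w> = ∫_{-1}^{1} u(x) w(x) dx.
g(x) = 2*x^2 + 3*x/5 - 1

The best approximation g ∈ W is the orthogonal projection of f onto W. Writing g = a_0 + a_1 x + a_2 x^2, the coefficients solve the normal equations G · a = b where
  G_{ij} = <φ_i, φ_j> and b_i = <f, φ_i>, with φ_0 = 1, φ_1 = x, φ_2 = x^2.
G =
  [2, 0, 2/3]
  [0, 2/3, 0]
  [2/3, 0, 2/5],
b = (-2/3, 2/5, 2/15).
Solving gives a_0 = -1, a_1 = 3/5, a_2 = 2, so
  g(x) = 2*x^2 + 3*x/5 - 1.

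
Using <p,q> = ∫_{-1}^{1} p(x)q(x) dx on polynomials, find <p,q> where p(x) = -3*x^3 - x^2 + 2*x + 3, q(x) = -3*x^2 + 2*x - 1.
<p,q> = -148/15

Expand the product: p(x)·q(x) = 9*x^5 - 3*x^4 - 5*x^3 - 4*x^2 + 4*x - 3.
∫_{-1}^{1} of each monomial x^k gives [2/(k+1) if k even, 0 if k odd]. Integrating term-by-term (or equivalently evaluating the antiderivative F(x) = 3*x^6/2 - 3*x^5/5 - 5*x^4/4 - 4*x^3/3 + 2*x^2 - 3*x at the endpoints):
  F(1) − F(−1) = -161/60 − (431/60) = -148/15.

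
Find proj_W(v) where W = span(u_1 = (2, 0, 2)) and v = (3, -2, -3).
proj_W(v) = (0, 0, 0)

Set up U = [u_1 | ... | u_1] ∈ R^(3×1). The projector onto W = col(U) is P = U (U^T U)^(-1) U^T.
Compute U^T U =
  [8],
and U^T v = (0).
Solve U^T U · c = U^T v for the coefficients: c = (0). The projection is proj_W(v) = U c.
Check: (v - proj_W(v)) · u_1 = 0  (should be 0).
Result: proj_W(v) = (0, 0, 0).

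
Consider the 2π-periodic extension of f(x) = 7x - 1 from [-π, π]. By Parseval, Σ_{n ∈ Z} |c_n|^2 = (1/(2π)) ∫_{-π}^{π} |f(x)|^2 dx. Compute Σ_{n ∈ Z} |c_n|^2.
Σ |c_n|^2 = 49π^2/3 + 1

Expand and integrate term by term over [-π, π]:
  ∫ (7x)^2 dx = 49·(2π^3/3); ∫ 2·7·(-1)·x dx = 0 (odd integrand); ∫ (-1)^2 dx = 1·2π.
So (1/(2π)) ∫_{-π}^{π} (7x - 1)^2 dx = 49π^2/3 + 1 = 49π^2/3 + 1.
Parseval ⇒ Σ |c_n|^2 = 49π^2/3 + 1.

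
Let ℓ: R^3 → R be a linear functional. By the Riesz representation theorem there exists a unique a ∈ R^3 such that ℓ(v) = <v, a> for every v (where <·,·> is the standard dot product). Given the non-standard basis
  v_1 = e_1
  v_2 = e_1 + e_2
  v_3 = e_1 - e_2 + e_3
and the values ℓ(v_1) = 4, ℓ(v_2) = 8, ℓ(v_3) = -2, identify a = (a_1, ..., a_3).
a = (4, 4, -2)

Write a = (a_1, ..., a_3) in the standard basis. For each basis vector v_i, ℓ(v_i) = <v_i, a> is a linear equation in the a_j's. Collect the n equations into a matrix system V a = ℓ, where row i of V is v_i (expressed in the standard basis). Since V is invertible (lower-triangular with 1s on the diagonal, up to permutation), solve by back-substitution:
  V =
[[1, 0, 0],
 [1, 1, 0],
 [1, -1, 1]]
  V a = (4, 8, -2)
Solving gives a = (4, 4, -2).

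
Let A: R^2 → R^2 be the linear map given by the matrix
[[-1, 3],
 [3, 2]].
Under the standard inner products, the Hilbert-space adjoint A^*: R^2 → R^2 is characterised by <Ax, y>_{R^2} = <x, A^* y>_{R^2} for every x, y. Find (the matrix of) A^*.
A^* = A^T =
[[-1, 3],
 [3, 2]]

For real matrices with standard dot products, the defining identity <Ax, y> = <x, A^* y> gives (Ax)^T y = x^T (A^*) y, i.e. x^T A^T y = x^T (A^*) y. Since this holds for all x, y, we must have A^* = A^T. Therefore
A^* =
[[-1, 3],
 [3, 2]].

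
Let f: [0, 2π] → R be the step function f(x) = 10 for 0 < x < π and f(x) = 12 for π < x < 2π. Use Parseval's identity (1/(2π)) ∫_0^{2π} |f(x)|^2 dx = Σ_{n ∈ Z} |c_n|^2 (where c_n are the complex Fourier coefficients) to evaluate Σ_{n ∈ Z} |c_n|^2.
Σ |c_n|^2 = 122

Parseval equates the L^2 energy of f (normalised by 1/(2π)) with the ℓ^2 sum of its Fourier coefficients: (1/(2π)) ∫_0^{2π} |f|^2 = Σ |c_n|^2.
Compute the left side: (1/(2π)) [∫_0^π 10^2 dx + ∫_π^{2π} 12^2 dx] = (1/(2π)) · (100π + 144π) = (100 + 144)/2 = 122.
So Σ_{n ∈ Z} |c_n|^2 = 122.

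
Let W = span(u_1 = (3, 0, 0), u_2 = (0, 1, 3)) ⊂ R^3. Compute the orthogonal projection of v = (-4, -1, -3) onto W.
proj_W(v) = (-4, -1, -3)

Set up U = [u_1 | ... | u_2] ∈ R^(3×2). The projector onto W = col(U) is P = U (U^T U)^(-1) U^T.
Compute U^T U =
  [9, 0]
  [0, 10],
and U^T v = (-12, -10).
Solve U^T U · c = U^T v for the coefficients: c = (-4/3, -1). The projection is proj_W(v) = U c.
Check: (v - proj_W(v)) · u_1 = 0  (should be 0).
Check: (v - proj_W(v)) · u_2 = 0  (should be 0).
Result: proj_W(v) = (-4, -1, -3).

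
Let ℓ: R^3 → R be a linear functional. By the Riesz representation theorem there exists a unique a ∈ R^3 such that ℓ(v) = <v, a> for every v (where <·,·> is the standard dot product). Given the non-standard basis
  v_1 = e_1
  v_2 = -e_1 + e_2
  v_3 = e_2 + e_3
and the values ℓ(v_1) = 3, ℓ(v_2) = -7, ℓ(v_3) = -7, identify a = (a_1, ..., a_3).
a = (3, -4, -3)

Write a = (a_1, ..., a_3) in the standard basis. For each basis vector v_i, ℓ(v_i) = <v_i, a> is a linear equation in the a_j's. Collect the n equations into a matrix system V a = ℓ, where row i of V is v_i (expressed in the standard basis). Since V is invertible (lower-triangular with 1s on the diagonal, up to permutation), solve by back-substitution:
  V =
[[1, 0, 0],
 [-1, 1, 0],
 [0, 1, 1]]
  V a = (3, -7, -7)
Solving gives a = (3, -4, -3).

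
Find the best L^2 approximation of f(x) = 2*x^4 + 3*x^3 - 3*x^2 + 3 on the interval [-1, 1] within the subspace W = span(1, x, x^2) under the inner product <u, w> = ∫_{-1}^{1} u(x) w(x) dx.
g(x) = -9*x^2/7 + 9*x/5 + 99/35

The best approximation g ∈ W is the orthogonal projection of f onto W. Writing g = a_0 + a_1 x + a_2 x^2, the coefficients solve the normal equations G · a = b where
  G_{ij} = <φ_i, φ_j> and b_i = <f, φ_i>, with φ_0 = 1, φ_1 = x, φ_2 = x^2.
G =
  [2, 0, 2/3]
  [0, 2/3, 0]
  [2/3, 0, 2/5],
b = (24/5, 6/5, 48/35).
Solving gives a_0 = 99/35, a_1 = 9/5, a_2 = -9/7, so
  g(x) = -9*x^2/7 + 9*x/5 + 99/35.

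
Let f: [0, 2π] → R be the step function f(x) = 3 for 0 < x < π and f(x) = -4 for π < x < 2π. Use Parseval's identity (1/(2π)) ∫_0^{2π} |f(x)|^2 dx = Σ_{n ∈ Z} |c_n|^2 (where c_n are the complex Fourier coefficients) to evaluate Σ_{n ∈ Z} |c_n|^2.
Σ |c_n|^2 = 25/2

Parseval equates the L^2 energy of f (normalised by 1/(2π)) with the ℓ^2 sum of its Fourier coefficients: (1/(2π)) ∫_0^{2π} |f|^2 = Σ |c_n|^2.
Compute the left side: (1/(2π)) [∫_0^π 3^2 dx + ∫_π^{2π} (-4)^2 dx] = (1/(2π)) · (9π + 16π) = (9 + 16)/2 = 25/2.
So Σ_{n ∈ Z} |c_n|^2 = 25/2.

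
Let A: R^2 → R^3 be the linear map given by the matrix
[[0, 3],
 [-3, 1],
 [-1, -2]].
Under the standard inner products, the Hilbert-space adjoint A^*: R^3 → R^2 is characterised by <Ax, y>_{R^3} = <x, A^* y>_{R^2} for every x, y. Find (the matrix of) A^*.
A^* = A^T =
[[0, -3, -1],
 [3, 1, -2]]

For real matrices with standard dot products, the defining identity <Ax, y> = <x, A^* y> gives (Ax)^T y = x^T (A^*) y, i.e. x^T A^T y = x^T (A^*) y. Since this holds for all x, y, we must have A^* = A^T. Therefore
A^* =
[[0, -3, -1],
 [3, 1, -2]].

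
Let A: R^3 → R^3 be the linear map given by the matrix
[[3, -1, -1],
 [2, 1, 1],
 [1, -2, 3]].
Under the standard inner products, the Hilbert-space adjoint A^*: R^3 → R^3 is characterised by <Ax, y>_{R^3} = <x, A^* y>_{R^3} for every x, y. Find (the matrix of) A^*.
A^* = A^T =
[[3, 2, 1],
 [-1, 1, -2],
 [-1, 1, 3]]

For real matrices with standard dot products, the defining identity <Ax, y> = <x, A^* y> gives (Ax)^T y = x^T (A^*) y, i.e. x^T A^T y = x^T (A^*) y. Since this holds for all x, y, we must have A^* = A^T. Therefore
A^* =
[[3, 2, 1],
 [-1, 1, -2],
 [-1, 1, 3]].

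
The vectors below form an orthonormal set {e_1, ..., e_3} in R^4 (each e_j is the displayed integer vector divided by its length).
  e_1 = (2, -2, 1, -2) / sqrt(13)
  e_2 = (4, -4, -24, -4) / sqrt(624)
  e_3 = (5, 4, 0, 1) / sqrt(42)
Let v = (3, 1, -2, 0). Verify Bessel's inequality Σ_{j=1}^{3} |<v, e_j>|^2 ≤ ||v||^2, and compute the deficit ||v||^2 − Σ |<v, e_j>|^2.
Σ |<v, e_j>|^2 = 195/14; ||v||^2 = 14; deficit = 1/14

Write each e_j = u_j / sqrt(<u_j, u_j>) where u_j is the displayed integer vector. Then <v, e_j> = <v, u_j> / sqrt(<u_j, u_j>), so |<v, e_j>|^2 = <v, u_j>^2 / <u_j, u_j>.
Coefficients: <v, e_1> = 2/sqrt(13), <v, e_2> = 56/sqrt(624), <v, e_3> = 19/sqrt(42).
Square and sum: Σ |<v, e_j>|^2 = 195/14.
Compute ||v||^2 = v·v = 14.
Deficit = 14 − 195/14 = 1/14 ≥ 0, confirming Bessel's inequality. (The deficit equals ||v − Σ <v,e_j> e_j||^2, the squared distance from v to span{e_j}.)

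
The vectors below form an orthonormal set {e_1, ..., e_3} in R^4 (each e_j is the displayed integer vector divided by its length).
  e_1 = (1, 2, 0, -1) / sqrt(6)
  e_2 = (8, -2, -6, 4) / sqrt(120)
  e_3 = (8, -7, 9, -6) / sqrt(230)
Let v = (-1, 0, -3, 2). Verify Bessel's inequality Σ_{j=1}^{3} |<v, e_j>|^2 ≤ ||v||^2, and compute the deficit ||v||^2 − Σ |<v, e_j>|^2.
Σ |<v, e_j>|^2 = 635/46; ||v||^2 = 14; deficit = 9/46

Write each e_j = u_j / sqrt(<u_j, u_j>) where u_j is the displayed integer vector. Then <v, e_j> = <v, u_j> / sqrt(<u_j, u_j>), so |<v, e_j>|^2 = <v, u_j>^2 / <u_j, u_j>.
Coefficients: <v, e_1> = -3/sqrt(6), <v, e_2> = 18/sqrt(120), <v, e_3> = -47/sqrt(230).
Square and sum: Σ |<v, e_j>|^2 = 635/46.
Compute ||v||^2 = v·v = 14.
Deficit = 14 − 635/46 = 9/46 ≥ 0, confirming Bessel's inequality. (The deficit equals ||v − Σ <v,e_j> e_j||^2, the squared distance from v to span{e_j}.)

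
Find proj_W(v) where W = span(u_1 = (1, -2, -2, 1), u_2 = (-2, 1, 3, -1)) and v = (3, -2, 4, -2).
proj_W(v) = (-33/29, -15/29, 39/29, -6/29)

Set up U = [u_1 | ... | u_2] ∈ R^(4×2). The projector onto W = col(U) is P = U (U^T U)^(-1) U^T.
Compute U^T U =
  [10, -11]
  [-11, 15],
and U^T v = (-3, 6).
Solve U^T U · c = U^T v for the coefficients: c = (21/29, 27/29). The projection is proj_W(v) = U c.
Check: (v - proj_W(v)) · u_1 = 0  (should be 0).
Check: (v - proj_W(v)) · u_2 = 0  (should be 0).
Result: proj_W(v) = (-33/29, -15/29, 39/29, -6/29).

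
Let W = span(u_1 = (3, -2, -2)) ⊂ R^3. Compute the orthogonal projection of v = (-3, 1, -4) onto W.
proj_W(v) = (-9/17, 6/17, 6/17)

Set up U = [u_1 | ... | u_1] ∈ R^(3×1). The projector onto W = col(U) is P = U (U^T U)^(-1) U^T.
Compute U^T U =
  [17],
and U^T v = (-3).
Solve U^T U · c = U^T v for the coefficients: c = (-3/17). The projection is proj_W(v) = U c.
Check: (v - proj_W(v)) · u_1 = 0  (should be 0).
Result: proj_W(v) = (-9/17, 6/17, 6/17).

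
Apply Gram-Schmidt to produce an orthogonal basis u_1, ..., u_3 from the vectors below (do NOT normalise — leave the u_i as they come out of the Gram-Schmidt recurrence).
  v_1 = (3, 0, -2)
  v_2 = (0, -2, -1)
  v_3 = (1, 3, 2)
Orthogonal basis:
  u_1 = (3, 0, -2)
  u_2 = (-6/13, -2, -9/13)
  u_3 = (28/61, -21/61, 42/61)

Apply the Gram-Schmidt recurrence
  u_1 = v_1
  u_i = v_i − Σ_{j<i} ((v_i · u_j) / (u_j · u_j)) · u_j.

Step by step this gives:
  u_1 = (3, 0, -2)
  u_2 = (-6/13, -2, -9/13)
  u_3 = (28/61, -21/61, 42/61)

Orthogonality check:
  u_2 · u_1 = 0 (should be 0)
  u_3 · u_1 = 0 (should be 0)
  u_3 · u_2 = 0 (should be 0)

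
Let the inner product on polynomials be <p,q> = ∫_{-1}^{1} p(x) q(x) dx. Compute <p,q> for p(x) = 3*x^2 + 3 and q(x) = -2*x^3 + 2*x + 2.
<p,q> = 16

Expand the product: p(x)·q(x) = -6*x^5 + 6*x^2 + 6*x + 6.
∫_{-1}^{1} of each monomial x^k gives [2/(k+1) if k even, 0 if k odd]. Integrating term-by-term (or equivalently evaluating the antiderivative F(x) = -x^6 + 2*x^3 + 3*x^2 + 6*x at the endpoints):
  F(1) − F(−1) = 10 − (-6) = 16.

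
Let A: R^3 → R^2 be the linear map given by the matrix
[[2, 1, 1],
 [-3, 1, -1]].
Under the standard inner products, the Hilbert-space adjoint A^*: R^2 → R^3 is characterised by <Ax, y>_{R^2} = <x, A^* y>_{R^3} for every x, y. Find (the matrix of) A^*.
A^* = A^T =
[[2, -3],
 [1, 1],
 [1, -1]]

For real matrices with standard dot products, the defining identity <Ax, y> = <x, A^* y> gives (Ax)^T y = x^T (A^*) y, i.e. x^T A^T y = x^T (A^*) y. Since this holds for all x, y, we must have A^* = A^T. Therefore
A^* =
[[2, -3],
 [1, 1],
 [1, -1]].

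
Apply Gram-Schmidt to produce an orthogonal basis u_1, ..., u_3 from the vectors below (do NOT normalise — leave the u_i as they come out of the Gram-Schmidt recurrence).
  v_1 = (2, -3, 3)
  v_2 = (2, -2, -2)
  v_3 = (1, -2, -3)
Orthogonal basis:
  u_1 = (2, -3, 3)
  u_2 = (18/11, -16/11, -28/11)
  u_3 = (-21/31, -35/62, -7/62)

Apply the Gram-Schmidt recurrence
  u_1 = v_1
  u_i = v_i − Σ_{j<i} ((v_i · u_j) / (u_j · u_j)) · u_j.

Step by step this gives:
  u_1 = (2, -3, 3)
  u_2 = (18/11, -16/11, -28/11)
  u_3 = (-21/31, -35/62, -7/62)

Orthogonality check:
  u_2 · u_1 = 0 (should be 0)
  u_3 · u_1 = 0 (should be 0)
  u_3 · u_2 = 0 (should be 0)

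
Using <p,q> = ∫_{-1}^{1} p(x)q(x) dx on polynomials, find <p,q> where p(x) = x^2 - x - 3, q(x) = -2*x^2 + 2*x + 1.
<p,q> = -52/15

Expand the product: p(x)·q(x) = -2*x^4 + 4*x^3 + 5*x^2 - 7*x - 3.
∫_{-1}^{1} of each monomial x^k gives [2/(k+1) if k even, 0 if k odd]. Integrating term-by-term (or equivalently evaluating the antiderivative F(x) = -2*x^5/5 + x^4 + 5*x^3/3 - 7*x^2/2 - 3*x at the endpoints):
  F(1) − F(−1) = -127/30 − (-23/30) = -52/15.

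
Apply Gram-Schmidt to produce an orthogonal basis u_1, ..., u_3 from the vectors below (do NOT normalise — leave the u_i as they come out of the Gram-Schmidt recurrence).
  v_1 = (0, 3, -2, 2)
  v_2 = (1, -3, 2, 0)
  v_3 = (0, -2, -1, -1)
Orthogonal basis:
  u_1 = (0, 3, -2, 2)
  u_2 = (1, -12/17, 8/17, 26/17)
  u_3 = (10/69, -24/23, -113/69, -5/69)

Apply the Gram-Schmidt recurrence
  u_1 = v_1
  u_i = v_i − Σ_{j<i} ((v_i · u_j) / (u_j · u_j)) · u_j.

Step by step this gives:
  u_1 = (0, 3, -2, 2)
  u_2 = (1, -12/17, 8/17, 26/17)
  u_3 = (10/69, -24/23, -113/69, -5/69)

Orthogonality check:
  u_2 · u_1 = 0 (should be 0)
  u_3 · u_1 = 0 (should be 0)
  u_3 · u_2 = 0 (should be 0)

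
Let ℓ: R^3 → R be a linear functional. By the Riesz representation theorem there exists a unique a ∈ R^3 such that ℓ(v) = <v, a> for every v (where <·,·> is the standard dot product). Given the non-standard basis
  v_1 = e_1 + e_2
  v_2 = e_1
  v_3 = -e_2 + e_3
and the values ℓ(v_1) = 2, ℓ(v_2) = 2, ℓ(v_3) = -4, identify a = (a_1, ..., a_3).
a = (2, 0, -4)

Write a = (a_1, ..., a_3) in the standard basis. For each basis vector v_i, ℓ(v_i) = <v_i, a> is a linear equation in the a_j's. Collect the n equations into a matrix system V a = ℓ, where row i of V is v_i (expressed in the standard basis). Since V is invertible (lower-triangular with 1s on the diagonal, up to permutation), solve by back-substitution:
  V =
[[1, 1, 0],
 [1, 0, 0],
 [0, -1, 1]]
  V a = (2, 2, -4)
Solving gives a = (2, 0, -4).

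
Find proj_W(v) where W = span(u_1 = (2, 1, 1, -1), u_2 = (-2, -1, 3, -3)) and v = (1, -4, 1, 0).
proj_W(v) = (-4/5, -2/5, 1/2, -1/2)

Set up U = [u_1 | ... | u_2] ∈ R^(4×2). The projector onto W = col(U) is P = U (U^T U)^(-1) U^T.
Compute U^T U =
  [7, 1]
  [1, 23],
and U^T v = (-1, 5).
Solve U^T U · c = U^T v for the coefficients: c = (-7/40, 9/40). The projection is proj_W(v) = U c.
Check: (v - proj_W(v)) · u_1 = 0  (should be 0).
Check: (v - proj_W(v)) · u_2 = 0  (should be 0).
Result: proj_W(v) = (-4/5, -2/5, 1/2, -1/2).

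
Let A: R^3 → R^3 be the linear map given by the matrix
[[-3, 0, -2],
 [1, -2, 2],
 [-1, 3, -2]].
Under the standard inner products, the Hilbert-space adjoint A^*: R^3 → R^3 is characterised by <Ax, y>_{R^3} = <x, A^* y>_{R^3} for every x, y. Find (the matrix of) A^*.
A^* = A^T =
[[-3, 1, -1],
 [0, -2, 3],
 [-2, 2, -2]]

For real matrices with standard dot products, the defining identity <Ax, y> = <x, A^* y> gives (Ax)^T y = x^T (A^*) y, i.e. x^T A^T y = x^T (A^*) y. Since this holds for all x, y, we must have A^* = A^T. Therefore
A^* =
[[-3, 1, -1],
 [0, -2, 3],
 [-2, 2, -2]].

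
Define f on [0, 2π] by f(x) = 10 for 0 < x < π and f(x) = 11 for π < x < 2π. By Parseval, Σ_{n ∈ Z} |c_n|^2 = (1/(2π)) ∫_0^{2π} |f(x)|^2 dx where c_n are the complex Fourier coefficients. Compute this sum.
Σ |c_n|^2 = 221/2

Parseval equates the L^2 energy of f (normalised by 1/(2π)) with the ℓ^2 sum of its Fourier coefficients: (1/(2π)) ∫_0^{2π} |f|^2 = Σ |c_n|^2.
Compute the left side: (1/(2π)) [∫_0^π 10^2 dx + ∫_π^{2π} 11^2 dx] = (1/(2π)) · (100π + 121π) = (100 + 121)/2 = 221/2.
So Σ_{n ∈ Z} |c_n|^2 = 221/2.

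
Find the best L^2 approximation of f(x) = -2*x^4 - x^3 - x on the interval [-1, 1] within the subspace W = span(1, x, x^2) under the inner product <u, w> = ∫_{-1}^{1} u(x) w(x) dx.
g(x) = -12*x^2/7 - 8*x/5 + 6/35

The best approximation g ∈ W is the orthogonal projection of f onto W. Writing g = a_0 + a_1 x + a_2 x^2, the coefficients solve the normal equations G · a = b where
  G_{ij} = <φ_i, φ_j> and b_i = <f, φ_i>, with φ_0 = 1, φ_1 = x, φ_2 = x^2.
G =
  [2, 0, 2/3]
  [0, 2/3, 0]
  [2/3, 0, 2/5],
b = (-4/5, -16/15, -4/7).
Solving gives a_0 = 6/35, a_1 = -8/5, a_2 = -12/7, so
  g(x) = -12*x^2/7 - 8*x/5 + 6/35.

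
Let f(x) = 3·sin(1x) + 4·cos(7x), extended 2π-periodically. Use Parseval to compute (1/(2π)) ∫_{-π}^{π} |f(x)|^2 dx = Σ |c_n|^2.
Σ |c_n|^2 = 25/2

Expand |f|^2 and use orthogonality of {sin(nx), cos(mx)} on [-π, π]:
  ∫_{-π}^{π} sin(nx)^2 dx = π, ∫ cos(mx)^2 dx = π, and cross terms integrate to 0.
So ∫_{-π}^{π} f(x)^2 dx = 3^2 · π + 4^2 · π = (9 + 16)π.
Divide by 2π: (9 + 16)/2 = 25/2.
By Parseval, this equals Σ |c_n|^2.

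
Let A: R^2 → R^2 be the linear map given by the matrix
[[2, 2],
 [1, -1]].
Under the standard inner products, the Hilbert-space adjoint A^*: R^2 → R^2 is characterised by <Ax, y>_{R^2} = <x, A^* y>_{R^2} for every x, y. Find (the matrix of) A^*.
A^* = A^T =
[[2, 1],
 [2, -1]]

For real matrices with standard dot products, the defining identity <Ax, y> = <x, A^* y> gives (Ax)^T y = x^T (A^*) y, i.e. x^T A^T y = x^T (A^*) y. Since this holds for all x, y, we must have A^* = A^T. Therefore
A^* =
[[2, 1],
 [2, -1]].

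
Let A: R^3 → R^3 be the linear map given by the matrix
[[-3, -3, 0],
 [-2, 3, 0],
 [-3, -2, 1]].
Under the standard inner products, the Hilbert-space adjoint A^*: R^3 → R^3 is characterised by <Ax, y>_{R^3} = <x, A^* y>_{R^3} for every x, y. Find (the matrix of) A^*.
A^* = A^T =
[[-3, -2, -3],
 [-3, 3, -2],
 [0, 0, 1]]

For real matrices with standard dot products, the defining identity <Ax, y> = <x, A^* y> gives (Ax)^T y = x^T (A^*) y, i.e. x^T A^T y = x^T (A^*) y. Since this holds for all x, y, we must have A^* = A^T. Therefore
A^* =
[[-3, -2, -3],
 [-3, 3, -2],
 [0, 0, 1]].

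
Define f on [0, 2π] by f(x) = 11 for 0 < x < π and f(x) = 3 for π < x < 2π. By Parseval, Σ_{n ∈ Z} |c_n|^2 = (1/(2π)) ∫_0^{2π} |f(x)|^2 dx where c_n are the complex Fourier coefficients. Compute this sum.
Σ |c_n|^2 = 65

Parseval equates the L^2 energy of f (normalised by 1/(2π)) with the ℓ^2 sum of its Fourier coefficients: (1/(2π)) ∫_0^{2π} |f|^2 = Σ |c_n|^2.
Compute the left side: (1/(2π)) [∫_0^π 11^2 dx + ∫_π^{2π} 3^2 dx] = (1/(2π)) · (121π + 9π) = (121 + 9)/2 = 65.
So Σ_{n ∈ Z} |c_n|^2 = 65.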